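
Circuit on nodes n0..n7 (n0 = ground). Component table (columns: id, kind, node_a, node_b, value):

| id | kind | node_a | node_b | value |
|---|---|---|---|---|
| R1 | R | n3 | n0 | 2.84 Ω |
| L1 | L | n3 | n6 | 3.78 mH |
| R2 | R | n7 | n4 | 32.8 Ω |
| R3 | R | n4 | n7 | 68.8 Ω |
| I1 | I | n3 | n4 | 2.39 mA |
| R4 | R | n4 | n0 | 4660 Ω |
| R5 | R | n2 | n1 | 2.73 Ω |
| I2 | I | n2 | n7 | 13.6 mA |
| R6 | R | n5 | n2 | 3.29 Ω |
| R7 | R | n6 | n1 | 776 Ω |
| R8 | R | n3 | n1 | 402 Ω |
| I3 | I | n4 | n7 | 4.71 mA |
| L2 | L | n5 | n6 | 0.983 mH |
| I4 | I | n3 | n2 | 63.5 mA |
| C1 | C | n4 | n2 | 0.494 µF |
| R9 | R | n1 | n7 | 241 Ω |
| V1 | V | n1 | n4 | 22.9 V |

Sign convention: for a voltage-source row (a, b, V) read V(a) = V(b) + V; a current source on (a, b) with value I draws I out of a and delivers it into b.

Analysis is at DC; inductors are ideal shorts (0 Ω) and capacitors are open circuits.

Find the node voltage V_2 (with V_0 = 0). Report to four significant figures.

0.2430 V

MNA unknowns: 7 node voltages V₁..V_7 plus 3 source currents (L1, L2, V1)
R1: Y=0.3521 on G[3,0]
L1: row V3−V6=0, i_L1 at 3,6
R2: Y=0.03049 on G[7,4]
R3: Y=0.01453 on G[4,7]
I1: z[3]−=0.00239, z[4]+=0.00239
R4: Y=0.0002146 on G[4,0]
R5: Y=0.3663 on G[2,1]
I2: z[2]−=0.0136, z[7]+=0.0136
R6: Y=0.3040 on G[5,2]
R7: Y=0.001289 on G[6,1]
R8: Y=0.002488 on G[3,1]
I3: z[4]−=0.00471, z[7]+=0.00471
L2: row V5−V6=0, i_L2 at 5,6
I4: z[3]−=0.0635, z[2]+=0.0635
C1: Y=0.000 on G[4,2]
R9: Y=0.004149 on G[1,7]
V1: row V1−V4=22.9, i_V1 at 1,4
solve → V1=0.2970, V2=0.2430, V3=0.01378, V4=-22.60, V5=0.01378, V6=0.01378, V7=-20.30
aux → i_L1=-0.07004, i_L2=0.06967, i_V1=-0.1063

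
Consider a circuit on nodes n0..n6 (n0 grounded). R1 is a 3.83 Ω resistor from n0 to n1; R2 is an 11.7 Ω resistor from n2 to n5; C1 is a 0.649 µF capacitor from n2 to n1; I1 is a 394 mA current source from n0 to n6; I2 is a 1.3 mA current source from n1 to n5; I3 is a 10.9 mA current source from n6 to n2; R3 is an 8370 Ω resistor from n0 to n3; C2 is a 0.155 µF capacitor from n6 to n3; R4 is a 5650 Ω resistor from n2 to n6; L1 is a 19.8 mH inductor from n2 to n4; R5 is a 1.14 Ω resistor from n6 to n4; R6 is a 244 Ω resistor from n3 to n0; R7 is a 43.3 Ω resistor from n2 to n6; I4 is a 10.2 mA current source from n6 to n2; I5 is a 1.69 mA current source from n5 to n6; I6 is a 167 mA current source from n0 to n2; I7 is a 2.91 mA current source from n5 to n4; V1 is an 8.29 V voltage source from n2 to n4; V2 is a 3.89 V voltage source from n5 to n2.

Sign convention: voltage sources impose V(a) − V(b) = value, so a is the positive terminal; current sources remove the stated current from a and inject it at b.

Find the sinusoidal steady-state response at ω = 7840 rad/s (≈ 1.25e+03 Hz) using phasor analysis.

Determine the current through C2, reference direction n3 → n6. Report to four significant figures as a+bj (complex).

-0.1014+0.02948j A

Apply KCL at each of the 6 non-ground nodes and solve the resulting linear system.
Node n1: branches {R1, C1, I2} → V_1 = 1.760+0.1129j
Node n2: branches {R2, C1, I3, R4, L1, R7, I4, I6, V1, V2} → V_2 = 7.554-90.47j
Node n3: branches {R3, C2, R6} → V_3 = 24.04-6.990j
Node n4: branches {L1, R5, I7, V1} → V_4 = -0.7358-90.47j
Node n5: branches {R2, I2, I5, I7, V2} → V_5 = 11.44-90.47j
Node n6: branches {I1, I3, C2, R4, R5, R7, I4, I5} → V_6 = -0.2181-90.44j
Source currents: i(V1)=-0.4570+0.02469j, i(V2)=-0.3358+0.000j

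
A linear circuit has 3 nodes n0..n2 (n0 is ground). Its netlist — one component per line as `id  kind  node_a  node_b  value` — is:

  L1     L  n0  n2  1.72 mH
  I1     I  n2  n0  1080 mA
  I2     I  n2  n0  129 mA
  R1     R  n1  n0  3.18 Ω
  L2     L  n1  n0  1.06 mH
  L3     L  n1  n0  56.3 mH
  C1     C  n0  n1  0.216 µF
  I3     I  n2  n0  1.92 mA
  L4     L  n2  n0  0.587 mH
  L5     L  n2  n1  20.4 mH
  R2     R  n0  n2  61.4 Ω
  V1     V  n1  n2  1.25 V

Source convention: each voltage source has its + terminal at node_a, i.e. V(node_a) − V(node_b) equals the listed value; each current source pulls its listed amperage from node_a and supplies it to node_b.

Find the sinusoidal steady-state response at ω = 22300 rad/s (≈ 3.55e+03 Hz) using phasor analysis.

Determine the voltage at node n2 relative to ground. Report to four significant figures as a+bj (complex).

-4.158-1.625j V

Element admittances at ω=22300 rad/s:
  Y(L1) = 0.000-0.02607j S between n0,n2
  I1: injects 1.08 A into n0 (from n2)
  I2: injects 0.129 A into n0 (from n2)
  Y(R1) = 0.3145+0.000j S between n1,n0
  Y(L2) = 0.000-0.04230j S between n1,n0
  Y(L3) = 0.000-0.0007965j S between n1,n0
  Y(C1) = 0.000+0.004817j S between n0,n1
  I3: injects 0.00192 A into n0 (from n2)
  Y(L4) = 0.000-0.07639j S between n2,n0
  Y(L5) = 0.000-0.002198j S between n2,n1
  Y(R2) = 0.01629+0.000j S between n0,n2
  V1: constraint V(n1)−V(n2) = 1.25
Assemble and solve the 3×3 MNA system:
  V(n1)=-2.908-1.625j  V(n2)=-4.158-1.625j
  i(V1)=0.9767+0.4024j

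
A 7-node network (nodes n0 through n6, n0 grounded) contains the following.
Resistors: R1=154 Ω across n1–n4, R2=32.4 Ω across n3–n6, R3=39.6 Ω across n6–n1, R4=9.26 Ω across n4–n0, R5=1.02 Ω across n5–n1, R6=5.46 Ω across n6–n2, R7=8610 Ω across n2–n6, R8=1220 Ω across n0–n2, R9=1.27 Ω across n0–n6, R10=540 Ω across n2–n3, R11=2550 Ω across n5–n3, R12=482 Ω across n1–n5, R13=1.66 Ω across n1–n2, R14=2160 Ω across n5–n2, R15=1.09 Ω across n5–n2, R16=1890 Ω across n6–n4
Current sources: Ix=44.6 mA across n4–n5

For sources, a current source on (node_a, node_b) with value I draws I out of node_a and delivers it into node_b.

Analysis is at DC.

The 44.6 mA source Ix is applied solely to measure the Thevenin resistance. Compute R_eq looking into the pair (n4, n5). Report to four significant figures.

R_eq = 14.44 Ω

Element admittances at DC:
  Y(R1) = 0.006494 S between n1,n4
  Y(R2) = 0.03086 S between n3,n6
  Y(R3) = 0.02525 S between n6,n1
  Y(R4) = 0.1080 S between n4,n0
  Y(R5) = 0.9804 S between n5,n1
  Y(R6) = 0.1832 S between n6,n2
  Y(R7) = 0.0001161 S between n2,n6
  Y(R8) = 0.0008197 S between n0,n2
  Y(R9) = 0.7874 S between n0,n6
  Y(R10) = 0.001852 S between n2,n3
  Y(R11) = 0.0003922 S between n5,n3
  Y(R12) = 0.002075 S between n1,n5
  Y(R13) = 0.6024 S between n1,n2
  Y(R14) = 0.0004630 S between n5,n2
  Y(R15) = 0.9174 S between n5,n2
  Y(R16) = 0.0005291 S between n6,n4
  Ix: injects 0.0446 A into n5 (from n4)
Assemble and solve the 6×6 MNA system:
  V(n1)=0.2537  V(n2)=0.2408  V(n3)=0.06416  V(n4)=-0.3732  V(n5)=0.2709  V(n6)=0.05094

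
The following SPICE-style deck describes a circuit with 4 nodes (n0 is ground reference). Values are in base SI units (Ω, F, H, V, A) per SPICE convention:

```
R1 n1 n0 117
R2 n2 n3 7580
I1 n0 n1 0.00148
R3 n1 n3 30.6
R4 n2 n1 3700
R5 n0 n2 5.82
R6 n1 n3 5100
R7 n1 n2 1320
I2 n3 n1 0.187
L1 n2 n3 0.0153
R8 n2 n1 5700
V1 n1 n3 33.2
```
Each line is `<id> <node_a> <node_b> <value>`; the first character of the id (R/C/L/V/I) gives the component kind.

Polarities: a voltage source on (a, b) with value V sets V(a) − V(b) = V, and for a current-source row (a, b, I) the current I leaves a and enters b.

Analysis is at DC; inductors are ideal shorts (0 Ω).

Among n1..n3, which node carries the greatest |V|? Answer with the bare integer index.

MNA unknowns: 3 node voltages V₁..V_3 plus 2 source currents (L1, V1)
R1: Y=0.008547 on G[1,0]
R2: Y=0.0001319 on G[2,3]
I1: z[0]−=0.00148, z[1]+=0.00148
R3: Y=0.03268 on G[1,3]
R4: Y=0.0002703 on G[2,1]
R5: Y=0.1718 on G[0,2]
R6: Y=0.0001961 on G[1,3]
R7: Y=0.0007576 on G[1,2]
I2: z[3]−=0.187, z[1]+=0.187
L1: row V2−V3=0, i_L1 at 2,3
R8: Y=0.0001754 on G[2,1]
V1: row V1−V3=33.2, i_V1 at 1,3
solve → V1=31.63, V2=-1.565, V3=-1.565
aux → i_L1=0.3089, i_V1=-1.213

1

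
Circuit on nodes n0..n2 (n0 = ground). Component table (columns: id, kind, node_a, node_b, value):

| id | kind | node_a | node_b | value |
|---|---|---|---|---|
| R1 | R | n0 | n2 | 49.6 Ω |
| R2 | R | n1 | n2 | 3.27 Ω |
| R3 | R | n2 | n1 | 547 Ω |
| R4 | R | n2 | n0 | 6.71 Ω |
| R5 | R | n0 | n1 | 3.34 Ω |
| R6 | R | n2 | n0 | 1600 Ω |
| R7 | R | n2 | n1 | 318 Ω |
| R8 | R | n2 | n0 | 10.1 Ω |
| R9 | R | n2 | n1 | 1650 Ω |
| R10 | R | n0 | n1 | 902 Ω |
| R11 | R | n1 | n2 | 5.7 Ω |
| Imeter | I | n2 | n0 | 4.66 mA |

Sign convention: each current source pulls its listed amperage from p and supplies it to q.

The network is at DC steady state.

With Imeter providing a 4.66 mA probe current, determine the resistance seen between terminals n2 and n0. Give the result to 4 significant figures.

MNA unknowns: 2 node voltages V₁..V_2
R1: Y=0.02016 on G[0,2]
R2: Y=0.3058 on G[1,2]
R3: Y=0.001828 on G[2,1]
R4: Y=0.1490 on G[2,0]
R5: Y=0.2994 on G[0,1]
R6: Y=0.0006250 on G[2,0]
R7: Y=0.003145 on G[2,1]
R8: Y=0.09901 on G[2,0]
R9: Y=0.0006061 on G[2,1]
R10: Y=0.001109 on G[0,1]
R11: Y=0.1754 on G[1,2]
Imeter: z[2]−=0.00466, z[0]+=0.00466
solve → V1=-0.006338, V2=-0.01025

R_eq = 2.200 Ω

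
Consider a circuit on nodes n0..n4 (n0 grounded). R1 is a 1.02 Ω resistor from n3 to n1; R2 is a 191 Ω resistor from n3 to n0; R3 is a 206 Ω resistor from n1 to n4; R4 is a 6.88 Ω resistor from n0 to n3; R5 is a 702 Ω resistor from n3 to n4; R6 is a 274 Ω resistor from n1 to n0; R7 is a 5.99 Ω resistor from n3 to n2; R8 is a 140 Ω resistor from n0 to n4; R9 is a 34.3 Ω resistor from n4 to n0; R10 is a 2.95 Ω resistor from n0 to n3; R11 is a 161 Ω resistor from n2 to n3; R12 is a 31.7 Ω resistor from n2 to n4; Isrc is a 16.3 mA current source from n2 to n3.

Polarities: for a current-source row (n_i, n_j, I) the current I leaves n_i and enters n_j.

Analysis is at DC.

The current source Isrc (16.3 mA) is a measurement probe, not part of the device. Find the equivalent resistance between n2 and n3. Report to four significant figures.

R_eq = 5.241 Ω

Apply KCL at each of the 4 non-ground nodes and solve the resulting linear system.
Node n1: branches {R1, R3, R6} → V_1 = 0.002387
Node n2: branches {R7, R11, R12, Isrc} → V_2 = -0.08285
Node n3: branches {R1, R2, R4, R5, R7, R10, R11, Isrc} → V_3 = 0.002581
Node n4: branches {R3, R5, R8, R9, R12} → V_4 = -0.03505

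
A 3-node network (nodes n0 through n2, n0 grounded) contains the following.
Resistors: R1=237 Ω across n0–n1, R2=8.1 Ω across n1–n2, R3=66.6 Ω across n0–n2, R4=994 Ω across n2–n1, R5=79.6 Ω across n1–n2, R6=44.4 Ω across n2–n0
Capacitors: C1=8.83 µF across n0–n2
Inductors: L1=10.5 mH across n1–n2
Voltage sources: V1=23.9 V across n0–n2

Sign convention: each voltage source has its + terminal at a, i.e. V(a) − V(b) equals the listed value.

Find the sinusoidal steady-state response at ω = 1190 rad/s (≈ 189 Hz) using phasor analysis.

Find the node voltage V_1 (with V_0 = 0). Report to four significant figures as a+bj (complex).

-23.36+0.3062j V

Apply KCL at each of the 2 non-ground nodes and solve the resulting linear system.
Node n1: branches {R1, R2, R4, R5, L1} → V_1 = -23.36+0.3062j
Node n2: branches {C1, R2, R3, R4, R5, L1, R6, V1} → V_2 = -23.90+0.000j
Source currents: i(V1)=-0.9957-0.2498j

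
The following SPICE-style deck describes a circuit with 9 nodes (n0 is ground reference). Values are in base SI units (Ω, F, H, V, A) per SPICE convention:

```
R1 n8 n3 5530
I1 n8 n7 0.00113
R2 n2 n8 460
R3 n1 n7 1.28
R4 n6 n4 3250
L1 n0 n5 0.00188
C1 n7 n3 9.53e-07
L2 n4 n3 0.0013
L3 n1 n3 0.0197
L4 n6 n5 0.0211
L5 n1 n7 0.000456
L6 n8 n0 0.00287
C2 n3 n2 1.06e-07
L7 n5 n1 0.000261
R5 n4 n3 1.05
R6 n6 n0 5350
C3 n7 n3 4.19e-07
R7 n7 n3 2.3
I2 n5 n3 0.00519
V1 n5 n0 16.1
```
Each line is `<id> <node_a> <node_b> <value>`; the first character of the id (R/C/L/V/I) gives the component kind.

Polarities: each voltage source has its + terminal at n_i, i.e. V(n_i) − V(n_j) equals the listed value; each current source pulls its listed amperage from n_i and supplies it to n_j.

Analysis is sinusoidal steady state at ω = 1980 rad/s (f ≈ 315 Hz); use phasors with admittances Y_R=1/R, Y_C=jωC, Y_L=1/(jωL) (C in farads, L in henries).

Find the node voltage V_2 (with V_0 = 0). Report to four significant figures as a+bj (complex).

0.1316+1.555j V

Element admittances at ω=1980 rad/s:
  Y(R1) = 0.0001808+0.000j S between n8,n3
  I1: injects 0.00113 A into n7 (from n8)
  Y(R2) = 0.002174+0.000j S between n2,n8
  Y(R3) = 0.7812+0.000j S between n1,n7
  Y(R4) = 0.0003077+0.000j S between n6,n4
  Y(L1) = 0.000-0.2686j S between n0,n5
  Y(C1) = 0.000+0.001887j S between n7,n3
  Y(L2) = 0.000-0.3885j S between n4,n3
  Y(L3) = 0.000-0.02564j S between n1,n3
  Y(L4) = 0.000-0.02394j S between n6,n5
  Y(L5) = 0.000-1.108j S between n1,n7
  Y(L6) = 0.000-0.1760j S between n8,n0
  Y(C2) = 0.000+0.0002099j S between n3,n2
  Y(L7) = 0.000-1.935j S between n5,n1
  Y(R5) = 0.9524+0.000j S between n4,n3
  Y(R6) = 0.0001869+0.000j S between n6,n0
  Y(C3) = 0.000+0.0008296j S between n7,n3
  Y(R7) = 0.4348+0.000j S between n7,n3
  I2: injects 0.00519 A into n3 (from n5)
  V1: constraint V(n5)−V(n0) = 16.1
Assemble and solve the 9×9 MNA system:
  V(n1)=16.10+0.001588j  V(n2)=0.1316+1.555j  V(n3)=16.11-0.005151j  V(n4)=16.11-0.005186j  V(n5)=16.10+0.000j  V(n6)=16.10-0.1255j  V(n7)=16.11+0.002192j  V(n8)=-0.01904+0.01201j
  i(V1)=-0.005123+4.322j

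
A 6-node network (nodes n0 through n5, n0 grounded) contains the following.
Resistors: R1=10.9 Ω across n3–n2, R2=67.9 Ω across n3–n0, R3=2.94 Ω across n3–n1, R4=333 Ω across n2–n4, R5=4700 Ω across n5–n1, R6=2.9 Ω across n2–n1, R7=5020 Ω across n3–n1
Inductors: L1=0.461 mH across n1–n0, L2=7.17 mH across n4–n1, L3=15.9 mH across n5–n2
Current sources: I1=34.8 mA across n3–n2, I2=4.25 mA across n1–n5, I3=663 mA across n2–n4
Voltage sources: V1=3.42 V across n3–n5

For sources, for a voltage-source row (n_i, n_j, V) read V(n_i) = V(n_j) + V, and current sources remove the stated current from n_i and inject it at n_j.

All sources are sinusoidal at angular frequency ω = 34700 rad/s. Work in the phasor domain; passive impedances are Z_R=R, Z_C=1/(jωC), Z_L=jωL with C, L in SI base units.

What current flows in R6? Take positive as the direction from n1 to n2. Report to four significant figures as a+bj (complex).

Element admittances at ω=34700 rad/s:
  Y(R1) = 0.09174+0.000j S between n3,n2
  Y(L1) = 0.000-0.06251j S between n1,n0
  Y(R2) = 0.01473+0.000j S between n3,n0
  Y(R3) = 0.3401+0.000j S between n3,n1
  I1: injects 0.0348 A into n2 (from n3)
  Y(R4) = 0.003003+0.000j S between n2,n4
  Y(L2) = 0.000-0.004019j S between n4,n1
  Y(R5) = 0.0002128+0.000j S between n5,n1
  Y(R6) = 0.3448+0.000j S between n2,n1
  I2: injects 0.00425 A into n5 (from n1)
  Y(L3) = 0.000-0.001812j S between n5,n2
  I3: injects 0.663 A into n4 (from n2)
  Y(R7) = 0.0001992+0.000j S between n3,n1
  V1: constraint V(n3)−V(n5) = 3.42
Assemble and solve the 6×6 MNA system:
  V(n1)=0.04583+0.05065j  V(n2)=-0.9048+0.8139j  V(n3)=-0.2150+0.1945j  V(n4)=78.43+105.7j  V(n5)=-3.635+0.1945j
  i(V1)=-0.006156+0.004979j

0.3278-0.2632j A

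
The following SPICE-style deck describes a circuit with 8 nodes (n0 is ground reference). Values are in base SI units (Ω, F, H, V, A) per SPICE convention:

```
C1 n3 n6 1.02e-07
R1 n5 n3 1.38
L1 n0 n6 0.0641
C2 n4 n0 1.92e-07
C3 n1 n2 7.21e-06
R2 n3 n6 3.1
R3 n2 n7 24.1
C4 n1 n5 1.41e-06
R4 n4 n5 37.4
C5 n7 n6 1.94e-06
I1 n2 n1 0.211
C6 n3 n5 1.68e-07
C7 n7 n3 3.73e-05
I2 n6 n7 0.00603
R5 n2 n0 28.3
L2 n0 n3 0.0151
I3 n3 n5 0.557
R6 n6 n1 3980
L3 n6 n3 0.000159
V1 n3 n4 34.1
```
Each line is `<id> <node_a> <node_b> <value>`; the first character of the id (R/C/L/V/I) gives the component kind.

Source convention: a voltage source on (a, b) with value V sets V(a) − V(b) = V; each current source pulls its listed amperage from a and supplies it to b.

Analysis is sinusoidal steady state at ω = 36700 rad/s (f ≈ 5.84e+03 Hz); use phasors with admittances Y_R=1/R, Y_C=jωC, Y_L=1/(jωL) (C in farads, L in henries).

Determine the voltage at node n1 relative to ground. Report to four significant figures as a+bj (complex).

MNA unknowns: 7 node voltages V₁..V_7 plus 1 source current (V1)
C1: Y=0.000+0.003743j on G[3,6]
R1: Y=0.7246+0.000j on G[5,3]
L1: Y=0.000-0.0004251j on G[0,6]
C2: Y=0.000+0.007046j on G[4,0]
C3: Y=0.000+0.2646j on G[1,2]
R2: Y=0.3226+0.000j on G[3,6]
R3: Y=0.04149+0.000j on G[2,7]
C4: Y=0.000+0.05175j on G[1,5]
R4: Y=0.02674+0.000j on G[4,5]
C5: Y=0.000+0.07120j on G[7,6]
I1: z[2]−=0.211, z[1]+=0.211
C6: Y=0.000+0.006166j on G[3,5]
C7: Y=0.000+1.369j on G[7,3]
I2: z[6]−=0.00603, z[7]+=0.00603
R5: Y=0.03534+0.000j on G[2,0]
L2: Y=0.000-0.001805j on G[0,3]
I3: z[3]−=0.557, z[5]+=0.557
R6: Y=0.0002513+0.000j on G[6,1]
L3: Y=0.000-0.1714j on G[6,3]
V1: row V3−V4=34.1, i_V1 at 3,4
solve → V1=1.613+5.771j, V2=1.090+6.171j, V3=4.610+7.997j, V4=-29.49+7.997j, V5=4.277+7.816j, V6=4.564+7.975j, V7=4.552+8.091j
aux → i_V1=-0.9592-0.2030j

1.613+5.771j V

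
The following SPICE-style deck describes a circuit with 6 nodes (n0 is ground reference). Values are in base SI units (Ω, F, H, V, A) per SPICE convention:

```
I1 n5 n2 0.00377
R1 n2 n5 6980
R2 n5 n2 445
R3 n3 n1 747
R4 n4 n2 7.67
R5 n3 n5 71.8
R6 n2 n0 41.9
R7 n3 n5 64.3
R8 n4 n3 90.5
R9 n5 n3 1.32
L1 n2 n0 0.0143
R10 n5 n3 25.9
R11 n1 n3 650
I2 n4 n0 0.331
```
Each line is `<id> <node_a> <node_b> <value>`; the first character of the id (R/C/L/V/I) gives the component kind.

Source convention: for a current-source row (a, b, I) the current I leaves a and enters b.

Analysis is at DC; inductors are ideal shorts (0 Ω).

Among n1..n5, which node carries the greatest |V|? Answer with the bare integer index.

Apply KCL at each of the 5 non-ground nodes and solve the resulting linear system.
Node n1: branches {R3, R11} → V_1 = -2.356
Node n2: branches {I1, R1, R2, R4, R6, L1} → V_2 = 0.000
Node n3: branches {R3, R5, R7, R8, R9, R10, R11} → V_3 = -2.356
Node n4: branches {R4, R8, I2} → V_4 = -2.525
Node n5: branches {I1, R1, R2, R5, R7, R9, R10} → V_5 = -2.354
Source currents: i(L1)=-0.3310

4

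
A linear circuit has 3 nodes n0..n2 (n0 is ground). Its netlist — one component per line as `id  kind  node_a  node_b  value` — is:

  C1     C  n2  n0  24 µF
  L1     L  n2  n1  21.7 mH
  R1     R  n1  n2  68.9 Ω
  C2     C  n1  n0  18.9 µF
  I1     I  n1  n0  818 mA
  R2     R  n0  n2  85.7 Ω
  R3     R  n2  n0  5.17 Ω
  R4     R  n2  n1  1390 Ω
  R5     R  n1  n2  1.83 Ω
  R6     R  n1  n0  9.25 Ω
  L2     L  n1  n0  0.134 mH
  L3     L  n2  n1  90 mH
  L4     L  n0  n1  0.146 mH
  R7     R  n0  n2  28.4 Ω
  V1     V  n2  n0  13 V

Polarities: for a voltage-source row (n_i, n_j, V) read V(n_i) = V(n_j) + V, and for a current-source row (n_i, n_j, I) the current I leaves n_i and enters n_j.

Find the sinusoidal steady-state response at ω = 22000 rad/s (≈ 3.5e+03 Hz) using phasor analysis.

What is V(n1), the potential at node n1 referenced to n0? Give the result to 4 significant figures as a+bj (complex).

Apply KCL at each of the 2 non-ground nodes and solve the resulting linear system.
Node n1: branches {L1, R1, C2, I1, R4, R5, R6, L2, L3, L4} → V_1 = 8.616+3.003j
Node n2: branches {C1, L1, R1, R2, R3, R4, R5, L3, R7, V1} → V_2 = 13.00+0.000j
Source currents: i(V1)=-5.578-5.166j

8.616+3.003j V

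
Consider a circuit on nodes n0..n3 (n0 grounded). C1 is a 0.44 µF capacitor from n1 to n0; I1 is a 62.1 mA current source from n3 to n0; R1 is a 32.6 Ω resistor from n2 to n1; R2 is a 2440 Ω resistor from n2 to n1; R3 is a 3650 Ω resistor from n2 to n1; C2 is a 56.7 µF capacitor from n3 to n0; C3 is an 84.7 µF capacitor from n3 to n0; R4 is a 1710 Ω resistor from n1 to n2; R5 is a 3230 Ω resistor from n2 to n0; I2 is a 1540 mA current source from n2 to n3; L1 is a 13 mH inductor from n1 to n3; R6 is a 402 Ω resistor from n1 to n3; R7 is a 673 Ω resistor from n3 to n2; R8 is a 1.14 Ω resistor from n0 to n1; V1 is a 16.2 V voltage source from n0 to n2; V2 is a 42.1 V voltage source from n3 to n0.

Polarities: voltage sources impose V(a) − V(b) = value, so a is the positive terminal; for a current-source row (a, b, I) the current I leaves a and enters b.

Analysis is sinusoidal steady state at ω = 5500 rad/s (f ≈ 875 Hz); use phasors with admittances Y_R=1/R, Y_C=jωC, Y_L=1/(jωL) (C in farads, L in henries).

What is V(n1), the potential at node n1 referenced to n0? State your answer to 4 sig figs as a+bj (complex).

Apply KCL at each of the 3 non-ground nodes and solve the resulting linear system.
Node n1: branches {C1, R1, R2, R3, R4, L1, R6, R8} → V_1 = -0.4445-0.6515j
Node n2: branches {R1, R2, R3, R4, R5, I2, R7, V1} → V_2 = -16.20+0.000j
Node n3: branches {I1, C2, C3, I2, L1, R6, R7, V2} → V_3 = 42.10+0.000j
Source currents: i(V1)=0.9451+0.02081j, i(V2)=1.276-32.15j

-0.4445-0.6515j V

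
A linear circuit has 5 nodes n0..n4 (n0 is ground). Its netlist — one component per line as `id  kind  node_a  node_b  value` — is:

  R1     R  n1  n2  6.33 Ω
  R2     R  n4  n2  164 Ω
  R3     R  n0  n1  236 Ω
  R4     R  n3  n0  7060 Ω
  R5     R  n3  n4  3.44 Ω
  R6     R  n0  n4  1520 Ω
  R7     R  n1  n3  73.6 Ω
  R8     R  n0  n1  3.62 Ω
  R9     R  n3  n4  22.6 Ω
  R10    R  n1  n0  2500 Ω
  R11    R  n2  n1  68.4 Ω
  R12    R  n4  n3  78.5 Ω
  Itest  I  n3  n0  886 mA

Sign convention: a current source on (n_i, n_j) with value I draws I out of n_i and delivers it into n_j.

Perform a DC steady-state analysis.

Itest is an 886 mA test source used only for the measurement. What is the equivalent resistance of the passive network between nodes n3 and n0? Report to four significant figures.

Apply KCL at each of the 4 non-ground nodes and solve the resulting linear system.
Node n1: branches {R1, R3, R7, R8, R10, R11} → V_1 = -3.023
Node n2: branches {R1, R2, R11} → V_2 = -4.491
Node n3: branches {R4, R5, R7, R9, R12, Itest} → V_3 = -46.86
Node n4: branches {R2, R5, R6, R9, R12} → V_4 = -46.05

R_eq = 52.89 Ω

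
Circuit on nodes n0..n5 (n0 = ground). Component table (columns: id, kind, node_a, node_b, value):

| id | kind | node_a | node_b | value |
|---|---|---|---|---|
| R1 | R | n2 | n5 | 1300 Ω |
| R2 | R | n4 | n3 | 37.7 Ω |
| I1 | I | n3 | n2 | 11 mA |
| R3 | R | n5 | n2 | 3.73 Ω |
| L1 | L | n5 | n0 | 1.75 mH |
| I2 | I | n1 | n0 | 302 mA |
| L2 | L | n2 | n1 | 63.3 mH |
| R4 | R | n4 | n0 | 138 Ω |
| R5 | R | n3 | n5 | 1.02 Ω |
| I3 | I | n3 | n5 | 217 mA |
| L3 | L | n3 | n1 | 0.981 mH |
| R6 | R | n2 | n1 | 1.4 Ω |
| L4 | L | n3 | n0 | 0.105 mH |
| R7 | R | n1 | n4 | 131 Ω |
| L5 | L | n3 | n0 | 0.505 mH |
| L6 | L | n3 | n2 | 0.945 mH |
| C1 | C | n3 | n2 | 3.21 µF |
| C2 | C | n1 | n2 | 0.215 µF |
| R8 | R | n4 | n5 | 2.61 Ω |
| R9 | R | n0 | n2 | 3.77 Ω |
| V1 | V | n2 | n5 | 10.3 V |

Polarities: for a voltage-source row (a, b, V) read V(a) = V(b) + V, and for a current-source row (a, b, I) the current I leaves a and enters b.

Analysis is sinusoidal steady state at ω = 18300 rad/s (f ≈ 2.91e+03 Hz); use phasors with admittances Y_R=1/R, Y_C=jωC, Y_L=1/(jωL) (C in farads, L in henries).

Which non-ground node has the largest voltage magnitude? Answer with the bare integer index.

2

Apply KCL at each of the 5 non-ground nodes and solve the resulting linear system.
Node n1: branches {I2, L2, L3, R6, R7, C2} → V_1 = 6.725-1.858j
Node n2: branches {R1, I1, R3, L2, R6, L6, C1, C2, R9, V1} → V_2 = 7.368-2.450j
Node n3: branches {R2, I1, R5, I3, L3, L4, L5, L6, C1} → V_3 = -0.9166-3.438j
Node n4: branches {R2, R4, R7, R8} → V_4 = -2.582-2.459j
Node n5: branches {R1, R3, L1, R5, I3, R8, V1} → V_5 = -2.932-2.450j
Source currents: i(V1)=-5.173+1.063j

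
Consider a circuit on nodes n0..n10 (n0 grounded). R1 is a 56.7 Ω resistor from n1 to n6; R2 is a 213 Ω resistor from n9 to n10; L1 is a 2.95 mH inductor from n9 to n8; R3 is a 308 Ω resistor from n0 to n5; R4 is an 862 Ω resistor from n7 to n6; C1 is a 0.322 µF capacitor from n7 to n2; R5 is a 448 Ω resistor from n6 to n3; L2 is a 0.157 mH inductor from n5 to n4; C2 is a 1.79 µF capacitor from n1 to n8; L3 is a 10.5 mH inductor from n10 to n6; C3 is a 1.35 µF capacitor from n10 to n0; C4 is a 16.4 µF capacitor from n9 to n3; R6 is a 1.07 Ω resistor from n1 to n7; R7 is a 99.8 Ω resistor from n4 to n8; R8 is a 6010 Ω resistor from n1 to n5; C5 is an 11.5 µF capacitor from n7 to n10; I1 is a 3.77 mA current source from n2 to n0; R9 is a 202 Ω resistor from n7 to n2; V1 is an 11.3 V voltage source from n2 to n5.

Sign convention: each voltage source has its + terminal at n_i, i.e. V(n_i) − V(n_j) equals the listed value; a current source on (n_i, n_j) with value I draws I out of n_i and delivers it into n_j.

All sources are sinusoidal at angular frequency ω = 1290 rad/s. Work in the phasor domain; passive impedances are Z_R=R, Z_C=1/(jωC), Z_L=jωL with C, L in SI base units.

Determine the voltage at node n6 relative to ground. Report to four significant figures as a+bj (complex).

2.901-1.848j V

Apply KCL at each of the 10 non-ground nodes and solve the resulting linear system.
Node n1: branches {R1, C2, R6, R8} → V_1 = 3.598-2.562j
Node n2: branches {C1, I1, R9, V1} → V_2 = 9.099-1.466j
Node n3: branches {R5, C4} → V_3 = -0.0007035-1.381j
Node n4: branches {L2, R7} → V_4 = -2.201-1.462j
Node n5: branches {R3, L2, R8, V1} → V_5 = -2.201-1.466j
Node n6: branches {R1, R4, R5, L3} → V_6 = 2.901-1.848j
Node n7: branches {R4, C1, R6, C5, R9} → V_7 = 3.616-2.567j
Node n8: branches {L1, C2, R7} → V_8 = 0.02916-1.147j
Node n9: branches {R2, L1, C4} → V_9 = 0.04854-1.075j
Node n10: branches {R2, L3, C3, C5} → V_10 = 2.733-1.938j
Source currents: i(V1)=-0.03046-0.007726j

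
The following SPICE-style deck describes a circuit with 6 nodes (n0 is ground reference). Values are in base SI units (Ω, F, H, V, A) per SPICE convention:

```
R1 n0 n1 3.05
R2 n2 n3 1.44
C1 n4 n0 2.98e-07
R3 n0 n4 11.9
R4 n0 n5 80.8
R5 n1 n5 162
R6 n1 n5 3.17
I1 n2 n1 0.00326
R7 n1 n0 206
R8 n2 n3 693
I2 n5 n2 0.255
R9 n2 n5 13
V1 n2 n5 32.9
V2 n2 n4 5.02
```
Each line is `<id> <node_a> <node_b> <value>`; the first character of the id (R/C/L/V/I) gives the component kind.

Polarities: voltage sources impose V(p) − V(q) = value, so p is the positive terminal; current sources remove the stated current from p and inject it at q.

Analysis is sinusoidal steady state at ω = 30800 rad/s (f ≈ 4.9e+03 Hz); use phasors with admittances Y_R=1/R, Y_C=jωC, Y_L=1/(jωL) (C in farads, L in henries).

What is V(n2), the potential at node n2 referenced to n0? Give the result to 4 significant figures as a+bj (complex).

23.86-0.6651j V

Apply KCL at each of the 5 non-ground nodes and solve the resulting linear system.
Node n1: branches {R1, R5, R6, I1, R7} → V_1 = -4.440-0.3269j
Node n2: branches {R2, I1, R8, I2, R9, V1, V2} → V_2 = 23.86-0.6651j
Node n3: branches {R2, R8} → V_3 = 23.86-0.6651j
Node n4: branches {C1, R3, V2} → V_4 = 18.84-0.6651j
Node n5: branches {R4, R5, R6, I2, R9, V1} → V_5 = -9.043-0.6651j
Source currents: i(V1)=-3.868-0.1170j, i(V2)=1.589+0.1170j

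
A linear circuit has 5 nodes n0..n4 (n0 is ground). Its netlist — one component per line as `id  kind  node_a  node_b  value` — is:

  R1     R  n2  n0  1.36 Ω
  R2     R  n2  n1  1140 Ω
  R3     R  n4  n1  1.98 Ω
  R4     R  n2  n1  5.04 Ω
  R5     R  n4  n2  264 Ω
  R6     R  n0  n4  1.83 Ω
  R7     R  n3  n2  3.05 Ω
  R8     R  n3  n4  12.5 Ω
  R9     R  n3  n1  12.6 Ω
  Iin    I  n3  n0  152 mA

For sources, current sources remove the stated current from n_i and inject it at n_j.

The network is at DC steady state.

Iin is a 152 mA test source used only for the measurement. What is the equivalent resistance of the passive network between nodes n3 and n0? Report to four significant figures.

R_eq = 2.910 Ω

Apply KCL at each of the 4 non-ground nodes and solve the resulting linear system.
Node n1: branches {R2, R3, R4, R9} → V_1 = -0.1402
Node n2: branches {R1, R2, R4, R5, R7} → V_2 = -0.1369
Node n3: branches {R7, R8, R9, Iin} → V_3 = -0.4423
Node n4: branches {R3, R5, R6, R8} → V_4 = -0.09398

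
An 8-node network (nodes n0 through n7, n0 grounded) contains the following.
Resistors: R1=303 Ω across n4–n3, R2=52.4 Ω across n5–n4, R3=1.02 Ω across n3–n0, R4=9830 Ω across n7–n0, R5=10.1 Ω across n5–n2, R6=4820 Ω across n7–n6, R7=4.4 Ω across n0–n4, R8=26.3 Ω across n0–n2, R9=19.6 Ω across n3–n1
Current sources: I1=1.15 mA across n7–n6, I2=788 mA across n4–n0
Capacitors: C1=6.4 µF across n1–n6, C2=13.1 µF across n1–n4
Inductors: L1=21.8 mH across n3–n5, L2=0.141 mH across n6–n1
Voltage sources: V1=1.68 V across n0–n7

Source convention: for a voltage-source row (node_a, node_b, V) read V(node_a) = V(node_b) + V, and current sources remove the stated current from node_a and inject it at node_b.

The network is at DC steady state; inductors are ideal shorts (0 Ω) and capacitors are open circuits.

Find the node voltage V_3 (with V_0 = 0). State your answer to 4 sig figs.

Apply KCL at each of the 7 non-ground nodes and solve the resulting linear system.
Node n1: branches {C1, L2, R9, C2} → V_1 = -0.05200
Node n2: branches {R5, R8} → V_2 = -0.04908
Node n3: branches {R1, R3, L1, R9} → V_3 = -0.06792
Node n4: branches {R1, R2, R7, I2, C2} → V_4 = -3.162
Node n5: branches {R2, L1, R5} → V_5 = -0.06792
Node n6: branches {I1, C1, L2, R6} → V_6 = -0.05200
Node n7: branches {I1, R4, R6, V1} → V_7 = -1.680
Source currents: i(L1)=0.05719, i(L2)=0.0008122, i(V1)=0.0006413

-0.06792 V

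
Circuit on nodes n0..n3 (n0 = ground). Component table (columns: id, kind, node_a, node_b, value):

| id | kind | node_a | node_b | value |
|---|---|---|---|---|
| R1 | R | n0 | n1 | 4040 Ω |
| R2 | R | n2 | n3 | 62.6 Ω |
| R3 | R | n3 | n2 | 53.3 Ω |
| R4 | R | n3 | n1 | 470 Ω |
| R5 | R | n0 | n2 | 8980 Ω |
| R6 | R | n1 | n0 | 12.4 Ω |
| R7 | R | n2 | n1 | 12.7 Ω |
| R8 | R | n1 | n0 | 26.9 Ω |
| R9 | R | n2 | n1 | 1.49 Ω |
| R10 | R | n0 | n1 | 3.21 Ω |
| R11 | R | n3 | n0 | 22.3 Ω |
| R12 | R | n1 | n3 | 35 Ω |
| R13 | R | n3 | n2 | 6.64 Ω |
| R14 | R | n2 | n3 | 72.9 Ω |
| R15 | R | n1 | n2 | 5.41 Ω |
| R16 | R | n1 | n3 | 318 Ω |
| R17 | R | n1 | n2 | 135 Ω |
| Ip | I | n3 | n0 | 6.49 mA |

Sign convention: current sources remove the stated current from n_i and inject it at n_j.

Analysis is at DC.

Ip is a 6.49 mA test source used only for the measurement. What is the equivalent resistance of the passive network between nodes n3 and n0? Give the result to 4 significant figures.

MNA unknowns: 3 node voltages V₁..V_3
R1: Y=0.0002475 on G[0,1]
R2: Y=0.01597 on G[2,3]
R3: Y=0.01876 on G[3,2]
R4: Y=0.002128 on G[3,1]
R5: Y=0.0001114 on G[0,2]
R6: Y=0.08065 on G[1,0]
R7: Y=0.07874 on G[2,1]
R8: Y=0.03717 on G[1,0]
R9: Y=0.6711 on G[2,1]
R10: Y=0.3115 on G[0,1]
R11: Y=0.04484 on G[3,0]
R12: Y=0.02857 on G[1,3]
R13: Y=0.1506 on G[3,2]
R14: Y=0.01372 on G[2,3]
R15: Y=0.1848 on G[1,2]
R16: Y=0.003145 on G[1,3]
R17: Y=0.007407 on G[1,2]
Ip: z[3]−=0.00649, z[0]+=0.00649
solve → V1=-0.01135, V2=-0.01564, V3=-0.03596

R_eq = 5.541 Ω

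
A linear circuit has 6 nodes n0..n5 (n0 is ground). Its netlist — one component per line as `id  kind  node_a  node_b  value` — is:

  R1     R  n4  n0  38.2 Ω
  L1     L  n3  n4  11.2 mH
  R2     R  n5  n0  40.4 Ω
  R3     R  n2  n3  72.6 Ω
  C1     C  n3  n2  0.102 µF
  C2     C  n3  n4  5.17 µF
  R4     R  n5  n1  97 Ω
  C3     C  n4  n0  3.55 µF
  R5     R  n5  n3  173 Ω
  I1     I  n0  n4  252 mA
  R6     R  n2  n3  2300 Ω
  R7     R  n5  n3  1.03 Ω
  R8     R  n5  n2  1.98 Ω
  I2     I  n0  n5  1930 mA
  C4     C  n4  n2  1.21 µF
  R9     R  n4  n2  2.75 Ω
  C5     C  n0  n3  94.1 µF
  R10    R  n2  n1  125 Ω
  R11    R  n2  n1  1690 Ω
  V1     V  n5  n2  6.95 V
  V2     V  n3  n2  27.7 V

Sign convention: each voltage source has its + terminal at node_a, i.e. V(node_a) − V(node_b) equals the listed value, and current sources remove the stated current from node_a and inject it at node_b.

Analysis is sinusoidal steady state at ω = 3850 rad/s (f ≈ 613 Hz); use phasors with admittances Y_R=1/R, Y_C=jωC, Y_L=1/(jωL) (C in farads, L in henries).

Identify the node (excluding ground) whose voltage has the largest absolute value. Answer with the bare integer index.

2

MNA unknowns: 5 node voltages V₁..V_5 plus 2 source currents (V1, V2)
R1: Y=0.02618+0.000j on G[4,0]
L1: Y=0.000-0.02319j on G[3,4]
R2: Y=0.02475+0.000j on G[5,0]
R3: Y=0.01377+0.000j on G[2,3]
C1: Y=0.000+0.0003927j on G[3,2]
C2: Y=0.000+0.01990j on G[3,4]
R4: Y=0.01031+0.000j on G[5,1]
C3: Y=0.000+0.01367j on G[4,0]
R5: Y=0.005780+0.000j on G[5,3]
I1: z[0]−=0.252, z[4]+=0.252
R6: Y=0.0004348+0.000j on G[2,3]
R7: Y=0.9709+0.000j on G[5,3]
R8: Y=0.5051+0.000j on G[5,2]
I2: z[0]−=1.93, z[5]+=1.93
C4: Y=0.000+0.004659j on G[4,2]
R9: Y=0.3636+0.000j on G[4,2]
C5: Y=0.000+0.3623j on G[0,3]
R10: Y=0.008000+0.000j on G[2,1]
R11: Y=0.0005917+0.000j on G[2,1]
V1: row V5−V2=6.95, i_V1 at 5,2
V2: row V3−V2=27.7, i_V2 at 3,2
solve → V1=-21.88-8.720j, V2=-25.67-8.720j, V3=2.030-8.720j, V4=-23.56-7.549j, V5=-18.72-8.720j
aux → i_V1=19.12+0.2158j, i_V2=-23.81-0.6622j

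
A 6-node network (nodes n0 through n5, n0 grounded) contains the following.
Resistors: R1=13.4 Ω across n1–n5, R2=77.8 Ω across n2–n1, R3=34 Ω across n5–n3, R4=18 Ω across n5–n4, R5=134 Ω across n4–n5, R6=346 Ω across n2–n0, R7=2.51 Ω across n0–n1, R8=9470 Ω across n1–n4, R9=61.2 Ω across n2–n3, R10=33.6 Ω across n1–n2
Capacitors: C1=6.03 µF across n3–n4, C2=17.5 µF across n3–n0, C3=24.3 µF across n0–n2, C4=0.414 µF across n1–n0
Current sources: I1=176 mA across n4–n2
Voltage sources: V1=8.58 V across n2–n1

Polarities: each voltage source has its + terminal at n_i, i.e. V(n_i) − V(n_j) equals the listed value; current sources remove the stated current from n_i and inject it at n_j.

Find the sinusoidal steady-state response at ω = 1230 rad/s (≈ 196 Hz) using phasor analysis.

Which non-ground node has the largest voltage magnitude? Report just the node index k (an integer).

MNA unknowns: 5 node voltages V₁..V_5 plus 1 source current (V1)
R1: Y=0.07463+0.000j on G[1,5]
R2: Y=0.01285+0.000j on G[2,1]
C1: Y=0.000+0.007417j on G[3,4]
R3: Y=0.02941+0.000j on G[5,3]
C2: Y=0.000+0.02152j on G[3,0]
R4: Y=0.05556+0.000j on G[5,4]
R5: Y=0.007463+0.000j on G[4,5]
C3: Y=0.000+0.02989j on G[0,2]
R6: Y=0.002890+0.000j on G[2,0]
C4: Y=0.000+0.0005092j on G[1,0]
I1: z[4]−=0.176, z[2]+=0.176
R7: Y=0.3984+0.000j on G[0,1]
R8: Y=0.0001056+0.000j on G[1,4]
R9: Y=0.01634+0.000j on G[2,3]
R10: Y=0.02976+0.000j on G[1,2]
V1: row V2−V1=8.58, i_V1 at 2,1
solve → V1=-0.2130-0.6699j, V2=8.367-0.6699j, V3=0.8751-1.872j, V4=-4.041-0.08220j, V5=-1.466-0.6599j
aux → i_V1=-0.3563-0.2678j

2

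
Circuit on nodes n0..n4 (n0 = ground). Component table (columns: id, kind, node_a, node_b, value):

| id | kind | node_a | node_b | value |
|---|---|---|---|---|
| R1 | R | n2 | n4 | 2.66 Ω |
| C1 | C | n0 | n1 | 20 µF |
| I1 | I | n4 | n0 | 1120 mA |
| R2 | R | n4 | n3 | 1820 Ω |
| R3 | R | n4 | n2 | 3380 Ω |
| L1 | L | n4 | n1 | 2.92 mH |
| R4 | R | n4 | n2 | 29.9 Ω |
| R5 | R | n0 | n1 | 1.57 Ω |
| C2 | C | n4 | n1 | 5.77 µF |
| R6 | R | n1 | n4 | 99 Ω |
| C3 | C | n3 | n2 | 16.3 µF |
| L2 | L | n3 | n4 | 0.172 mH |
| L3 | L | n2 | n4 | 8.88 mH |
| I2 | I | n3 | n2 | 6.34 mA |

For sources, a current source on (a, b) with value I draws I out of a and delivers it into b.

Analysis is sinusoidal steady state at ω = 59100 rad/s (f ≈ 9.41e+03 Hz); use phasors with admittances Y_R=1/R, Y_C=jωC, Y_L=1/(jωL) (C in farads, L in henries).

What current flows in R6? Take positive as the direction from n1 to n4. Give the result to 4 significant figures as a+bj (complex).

0.001016-0.03372j A

Element admittances at ω=59100 rad/s:
  Y(R1) = 0.3759+0.000j S between n2,n4
  Y(C1) = 0.000+1.182j S between n0,n1
  I1: injects 1.12 A into n0 (from n4)
  Y(R2) = 0.0005495+0.000j S between n4,n3
  Y(R3) = 0.0002959+0.000j S between n4,n2
  Y(L1) = 0.000-0.005795j S between n4,n1
  Y(R4) = 0.03344+0.000j S between n4,n2
  Y(R5) = 0.6369+0.000j S between n0,n1
  Y(C2) = 0.000+0.3410j S between n4,n1
  Y(R6) = 0.01010+0.000j S between n1,n4
  Y(C3) = 0.000+0.9633j S between n3,n2
  Y(L2) = 0.000-0.09837j S between n3,n4
  Y(L3) = 0.000-0.001905j S between n2,n4
  I2: injects 0.00634 A into n2 (from n3)
Assemble and solve the 4×4 MNA system:
  V(n1)=-0.3957+0.7343j  V(n2)=-0.4979+4.072j  V(n3)=-0.4981+4.079j  V(n4)=-0.4963+4.072j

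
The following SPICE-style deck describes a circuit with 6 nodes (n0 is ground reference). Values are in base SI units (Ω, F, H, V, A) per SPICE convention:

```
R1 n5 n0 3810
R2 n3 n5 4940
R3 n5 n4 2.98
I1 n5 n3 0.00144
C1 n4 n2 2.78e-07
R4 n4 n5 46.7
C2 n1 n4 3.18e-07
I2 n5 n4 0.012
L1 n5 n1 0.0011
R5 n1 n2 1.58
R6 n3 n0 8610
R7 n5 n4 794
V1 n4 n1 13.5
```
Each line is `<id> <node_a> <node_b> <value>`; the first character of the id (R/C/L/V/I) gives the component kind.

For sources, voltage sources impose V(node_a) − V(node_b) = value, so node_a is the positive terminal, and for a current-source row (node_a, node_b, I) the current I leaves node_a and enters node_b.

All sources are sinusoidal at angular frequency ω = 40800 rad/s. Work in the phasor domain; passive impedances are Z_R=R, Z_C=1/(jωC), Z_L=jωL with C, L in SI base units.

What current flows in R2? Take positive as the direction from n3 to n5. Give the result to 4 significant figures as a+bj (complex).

0.001030+0.000j A

Element admittances at ω=40800 rad/s:
  Y(R1) = 0.0002625+0.000j S between n5,n0
  Y(R2) = 0.0002024+0.000j S between n3,n5
  Y(R3) = 0.3356+0.000j S between n5,n4
  I1: injects 0.00144 A into n3 (from n5)
  Y(C1) = 0.000+0.01134j S between n4,n2
  Y(R4) = 0.02141+0.000j S between n4,n5
  Y(C2) = 0.000+0.01297j S between n1,n4
  I2: injects 0.012 A into n4 (from n5)
  Y(L1) = 0.000-0.02228j S between n5,n1
  Y(R5) = 0.6329+0.000j S between n1,n2
  Y(R6) = 0.0001161+0.000j S between n3,n0
  Y(R7) = 0.001259+0.000j S between n5,n4
  V1: constraint V(n4)−V(n1) = 13.5
Assemble and solve the 6×6 MNA system:
  V(n1)=-14.98-0.8343j  V(n2)=-14.97-0.5925j  V(n3)=3.528+0.000j  V(n4)=-1.476-0.8343j  V(n5)=-1.561+0.000j
  i(V1)=-0.02133-0.02933j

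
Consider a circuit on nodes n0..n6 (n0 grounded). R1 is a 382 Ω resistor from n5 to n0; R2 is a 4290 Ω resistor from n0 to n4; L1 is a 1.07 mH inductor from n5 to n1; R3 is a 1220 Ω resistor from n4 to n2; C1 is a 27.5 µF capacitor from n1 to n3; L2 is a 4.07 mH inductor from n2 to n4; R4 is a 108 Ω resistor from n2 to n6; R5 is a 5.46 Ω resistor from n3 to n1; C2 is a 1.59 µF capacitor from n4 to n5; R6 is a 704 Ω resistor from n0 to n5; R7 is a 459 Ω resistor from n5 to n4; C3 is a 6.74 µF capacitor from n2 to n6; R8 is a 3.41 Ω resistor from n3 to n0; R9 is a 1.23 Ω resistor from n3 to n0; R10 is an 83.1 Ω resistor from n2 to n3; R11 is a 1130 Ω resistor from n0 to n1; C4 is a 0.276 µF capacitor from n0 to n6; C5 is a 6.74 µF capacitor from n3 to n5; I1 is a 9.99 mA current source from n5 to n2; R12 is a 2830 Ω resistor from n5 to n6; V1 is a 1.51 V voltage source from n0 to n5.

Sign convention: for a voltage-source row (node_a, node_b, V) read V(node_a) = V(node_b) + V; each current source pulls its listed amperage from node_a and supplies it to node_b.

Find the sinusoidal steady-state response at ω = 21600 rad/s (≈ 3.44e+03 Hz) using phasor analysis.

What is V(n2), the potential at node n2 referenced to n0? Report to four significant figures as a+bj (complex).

MNA unknowns: 6 node voltages V₁..V_6 plus 1 source current (V1)
R1: Y=0.002618+0.000j on G[5,0]
R2: Y=0.0002331+0.000j on G[0,4]
L1: Y=0.000-0.04327j on G[5,1]
R3: Y=0.0008197+0.000j on G[4,2]
C1: Y=0.000+0.5940j on G[1,3]
L2: Y=0.000-0.01138j on G[2,4]
R4: Y=0.009259+0.000j on G[2,6]
R5: Y=0.1832+0.000j on G[3,1]
C2: Y=0.000+0.03434j on G[4,5]
R6: Y=0.001420+0.000j on G[0,5]
R7: Y=0.002179+0.000j on G[5,4]
C3: Y=0.000+0.1456j on G[2,6]
R8: Y=0.2933+0.000j on G[3,0]
R9: Y=0.8130+0.000j on G[3,0]
R10: Y=0.01203+0.000j on G[2,3]
R11: Y=0.0008850+0.000j on G[0,1]
C4: Y=0.000+0.005962j on G[0,6]
C5: Y=0.000+0.1456j on G[3,5]
I1: z[5]−=0.00999, z[2]+=0.00999
R12: Y=0.0003534+0.000j on G[5,6]
V1: row V0−V5=1.51, i_V1 at 0,5
solve → V1=0.09067-0.09234j, V2=-0.5356+1.214j, V3=-0.01778-0.1192j, V4=-1.851-0.6994j, V5=-1.510+0.000j, V6=-0.5146+1.170j
aux → i_V1=-0.03309-0.1352j

-0.5356+1.214j V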